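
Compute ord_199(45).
99

199 is prime, so ord(45) divides φ(199) = 198.
Divisors of 198: 1, 2, 3, 6, 9, 11, 18, 22, 33, 66, 99, 198.
Repeated squaring: 45^1 ≡ 45, 45^2 ≡ 35, 45^4 ≡ 31, 45^8 ≡ 165, 45^16 ≡ 161, 45^32 ≡ 51, 45^64 ≡ 14, 45^128 ≡ 196 (mod 199).
Test 45^d mod 199 for each divisor d in increasing order:
45^1 ≡ 45
45^2 ≡ 35
45^3 = 45^2·45^1 ≡ 182
45^6 = 45^4·45^2 ≡ 90
45^9 = 45^8·45^1 ≡ 62
45^11 = 45^8·45^2·45^1 ≡ 180
45^18 = 45^16·45^2 ≡ 63
45^22 = 45^16·45^4·45^2 ≡ 162
45^33 = 45^32·45^1 ≡ 106
45^66 = 45^64·45^2 ≡ 92
45^99 = 45^64·45^32·45^2·45^1 ≡ 1  ← first divisor giving 1
The order is 99.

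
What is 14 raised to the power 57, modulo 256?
0

Repeated squaring. Binary of 57 = 111001.
14^1 ≡ 14 (mod 256); 14^2 ≡ 196 (mod 256); 14^4 ≡ 16 (mod 256); 14^8 ≡ 0 (mod 256); 14^16 ≡ 0 (mod 256); 14^32 ≡ 0 (mod 256)
14^57 = 14^1 × 14^8 × 14^16 × 14^32 ≡ 0 (mod 256)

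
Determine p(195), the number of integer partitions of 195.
2580840212973

p(n) counts ways to write n as a sum of positive integers (order ignored).
Euler's pentagonal recurrence: p(k) = p(k-1) + p(k-2) - p(k-5) - p(k-7) + p(k-12) + p(k-15) - ... (offsets j(3j∓1)/2, signs ++--, p(0)=1, p(<0)=0).
DP table for k = 0..194: p(0)=1, p(1)=1, p(2)=2, p(3)=3, p(4)=5, p(5)=7, p(6)=11, p(7)=15, p(8)=22, p(9)=30, p(10)=42, p(11)=56, p(12)=77, p(13)=101, p(14)=135, p(15)=176, p(16)=231, p(17)=297, p(18)=385, p(19)=490, p(20)=627, p(21)=792, p(22)=1002, p(23)=1255, p(24)=1575, p(25)=1958, p(26)=2436, p(27)=3010, p(28)=3718, p(29)=4565, p(30)=5604, p(31)=6842, p(32)=8349, p(33)=10143, p(34)=12310, p(35)=14883, p(36)=17977, p(37)=21637, p(38)=26015, p(39)=31185, p(40)=37338, p(41)=44583, p(42)=53174, p(43)=63261, p(44)=75175, p(45)=89134, p(46)=105558, p(47)=124754, p(48)=147273, p(49)=173525, p(50)=204226, p(51)=239943, p(52)=281589, p(53)=329931, p(54)=386155, p(55)=451276, p(56)=526823, p(57)=614154, p(58)=715220, p(59)=831820, p(60)=966467, p(61)=1121505, p(62)=1300156, p(63)=1505499, p(64)=1741630, p(65)=2012558, p(66)=2323520, p(67)=2679689, p(68)=3087735, p(69)=3554345, p(70)=4087968, p(71)=4697205, p(72)=5392783, p(73)=6185689, p(74)=7089500, p(75)=8118264, p(76)=9289091, p(77)=10619863, p(78)=12132164, p(79)=13848650, p(80)=15796476, p(81)=18004327, p(82)=20506255, p(83)=23338469, p(84)=26543660, p(85)=30167357, p(86)=34262962, p(87)=38887673, p(88)=44108109, p(89)=49995925, p(90)=56634173, p(91)=64112359, p(92)=72533807, p(93)=82010177, p(94)=92669720, p(95)=104651419, p(96)=118114304, p(97)=133230930, p(98)=150198136, p(99)=169229875, p(100)=190569292, p(101)=214481126, p(102)=241265379, p(103)=271248950, p(104)=304801365, p(105)=342325709, p(106)=384276336, p(107)=431149389, p(108)=483502844, p(109)=541946240, p(110)=607163746, p(111)=679903203, p(112)=761002156, p(113)=851376628, p(114)=952050665, p(115)=1064144451, p(116)=1188908248, p(117)=1327710076, p(118)=1482074143, p(119)=1653668665, p(120)=1844349560, p(121)=2056148051, p(122)=2291320912, p(123)=2552338241, p(124)=2841940500, p(125)=3163127352, p(126)=3519222692, p(127)=3913864295, p(128)=4351078600, p(129)=4835271870, p(130)=5371315400, p(131)=5964539504, p(132)=6620830889, p(133)=7346629512, p(134)=8149040695, p(135)=9035836076, p(136)=10015581680, p(137)=11097645016, p(138)=12292341831, p(139)=13610949895, p(140)=15065878135, p(141)=16670689208, p(142)=18440293320, p(143)=20390982757, p(144)=22540654445, p(145)=24908858009, p(146)=27517052599, p(147)=30388671978, p(148)=33549419497, p(149)=37027355200, p(150)=40853235313, p(151)=45060624582, p(152)=49686288421, p(153)=54770336324, p(154)=60356673280, p(155)=66493182097, p(156)=73232243759, p(157)=80630964769, p(158)=88751778802, p(159)=97662728555, p(160)=107438159466, p(161)=118159068427, p(162)=129913904637, p(163)=142798995930, p(164)=156919475295, p(165)=172389800255, p(166)=189334822579, p(167)=207890420102, p(168)=228204732751, p(169)=250438925115, p(170)=274768617130, p(171)=301384802048, p(172)=330495499613, p(173)=362326859895, p(174)=397125074750, p(175)=435157697830, p(176)=476715857290, p(177)=522115831195, p(178)=571701605655, p(179)=625846753120, p(180)=684957390936, p(181)=749474411781, p(182)=819876908323, p(183)=896684817527, p(184)=980462880430, p(185)=1071823774337, p(186)=1171432692373, p(187)=1280011042268, p(188)=1398341745571, p(189)=1527273599625, p(190)=1667727404093, p(191)=1820701100652, p(192)=1987276856363, p(193)=2168627105469, p(194)=2366022741845.
Final step: p(195) = p(194) + p(193) - p(190) - p(188) + p(183) + p(180) - p(173) - p(169) + p(160) + p(155) - p(144) - p(138) + p(125) + p(118) - p(103) - p(95) + p(78) + p(69) - p(50) - p(40) + p(19) + p(8)
= 2366022741845 + 2168627105469 - 1667727404093 - 1398341745571 + 896684817527 + 684957390936 - 362326859895 - 250438925115 + 107438159466 + 66493182097 - 22540654445 - 12292341831 + 3163127352 + 1482074143 - 271248950 - 104651419 + 12132164 + 3554345 - 204226 - 37338 + 490 + 22
= 2580840212973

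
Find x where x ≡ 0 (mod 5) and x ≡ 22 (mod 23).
45

Using Chinese Remainder Theorem:
M = 5 × 23 = 115
M1 = 23, M2 = 5
y1 = 23^(-1) mod 5 = 2
y2 = 5^(-1) mod 23 = 14
x = (0×23×2 + 22×5×14) mod 115 = 45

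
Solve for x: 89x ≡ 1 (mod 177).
2

gcd(89, 177) = 1, so the inverse exists.
Extended Euclidean algorithm on (177, 89):
177 = 1 × 89 + 88  ⟹  88 = (1)·177 + (-1)·89
89 = 1 × 88 + 1  ⟹  1 = (-1)·177 + (2)·89
So (2)·89 ≡ 1 (mod 177), i.e. 89^(-1) ≡ 2 (mod 177).
Check: 89 × 2 = 178 ≡ 1 (mod 177)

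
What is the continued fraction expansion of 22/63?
[0; 2, 1, 6, 3]

Euclidean algorithm steps:
22 = 0 × 63 + 22
63 = 2 × 22 + 19
22 = 1 × 19 + 3
19 = 6 × 3 + 1
3 = 3 × 1 + 0
Continued fraction: [0; 2, 1, 6, 3]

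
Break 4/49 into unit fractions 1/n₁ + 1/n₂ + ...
1/13 + 1/213 + 1/67841 + 1/9204734721

Greedy algorithm:
4/49: ceiling(49/4) = 13, use 1/13
3/637: ceiling(637/3) = 213, use 1/213
2/135681: ceiling(135681/2) = 67841, use 1/67841
1/9204734721: ceiling(9204734721/1) = 9204734721, use 1/9204734721
Result: 4/49 = 1/13 + 1/213 + 1/67841 + 1/9204734721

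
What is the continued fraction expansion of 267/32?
[8; 2, 1, 10]

Euclidean algorithm steps:
267 = 8 × 32 + 11
32 = 2 × 11 + 10
11 = 1 × 10 + 1
10 = 10 × 1 + 0
Continued fraction: [8; 2, 1, 10]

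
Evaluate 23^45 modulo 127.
119

Repeated squaring. Binary of 45 = 101101.
23^1 ≡ 23 (mod 127); 23^2 ≡ 21 (mod 127); 23^4 ≡ 60 (mod 127); 23^8 ≡ 44 (mod 127); 23^16 ≡ 31 (mod 127); 23^32 ≡ 72 (mod 127)
23^45 = 23^1 × 23^4 × 23^8 × 23^32 ≡ 119 (mod 127)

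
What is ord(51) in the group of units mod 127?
42

127 is prime, so ord(51) divides φ(127) = 126.
Divisors of 126: 1, 2, 3, 6, 7, 9, 14, 18, 21, 42, 63, 126.
Repeated squaring: 51^1 ≡ 51, 51^2 ≡ 61, 51^4 ≡ 38, 51^8 ≡ 47, 51^16 ≡ 50, 51^32 ≡ 87, 51^64 ≡ 76 (mod 127).
Test 51^d mod 127 for each divisor d in increasing order:
51^1 ≡ 51
51^2 ≡ 61
51^3 = 51^2·51^1 ≡ 63
51^6 = 51^4·51^2 ≡ 32
51^7 = 51^4·51^2·51^1 ≡ 108
51^9 = 51^8·51^1 ≡ 111
51^14 = 51^8·51^4·51^2 ≡ 107
51^18 = 51^16·51^2 ≡ 2
51^21 = 51^16·51^4·51^1 ≡ 126
51^42 = 51^32·51^8·51^2 ≡ 1  ← first divisor giving 1
The order is 42.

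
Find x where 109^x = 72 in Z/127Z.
100

Baby-step giant-step with step n = ⌈√127⌉ = 12.
Baby steps 109^j mod 127 (j:value) for j=0..11: 0:1, 1:109, 2:70, 3:10, 4:74, 5:65, 6:100, 7:105, 8:15, 9:111, 10:34, 11:23.
Giant-step multiplier: 109^(-12) ≡ 109^(126-12) = 109^114 ≡ 50 (mod 127).
Giant steps γ_i = 72·50^i mod 127: γ_0=72, γ_1=44, γ_2=41, γ_3=18, γ_4=11, γ_5=42, γ_6=68, γ_7=98, γ_8=74 (in table at j=4).
x = i·n + j = 8·12 + 4 = 100.
Check: 109^100 ≡ 72 (mod 127).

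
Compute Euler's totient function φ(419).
418

419 = 419
φ(n) = n × ∏(1 - 1/p) for each prime p dividing n
φ(419) = 419 × (1 - 1/419) = 418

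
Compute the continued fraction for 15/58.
[0; 3, 1, 6, 2]

Euclidean algorithm steps:
15 = 0 × 58 + 15
58 = 3 × 15 + 13
15 = 1 × 13 + 2
13 = 6 × 2 + 1
2 = 2 × 1 + 0
Continued fraction: [0; 3, 1, 6, 2]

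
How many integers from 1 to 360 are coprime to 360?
96

360 = 2^3 × 3^2 × 5
φ(n) = n × ∏(1 - 1/p) for each prime p dividing n
φ(360) = 360 × (1 - 1/2) × (1 - 1/3) × (1 - 1/5) = 96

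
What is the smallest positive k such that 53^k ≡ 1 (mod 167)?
166

167 is prime, so ord(53) divides φ(167) = 166.
Divisors of 166: 1, 2, 83, 166.
Repeated squaring: 53^1 ≡ 53, 53^2 ≡ 137, 53^4 ≡ 65, 53^8 ≡ 50, 53^16 ≡ 162, 53^32 ≡ 25, 53^64 ≡ 124, 53^128 ≡ 12 (mod 167).
Test 53^d mod 167 for each divisor d in increasing order:
53^1 ≡ 53
53^2 ≡ 137
53^83 = 53^64·53^16·53^2·53^1 ≡ 166
53^166 = 53^128·53^32·53^4·53^2 ≡ 1  ← first divisor giving 1
The order is 166.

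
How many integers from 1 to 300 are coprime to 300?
80

300 = 2^2 × 3 × 5^2
φ(n) = n × ∏(1 - 1/p) for each prime p dividing n
φ(300) = 300 × (1 - 1/2) × (1 - 1/3) × (1 - 1/5) = 80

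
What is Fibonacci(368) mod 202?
59

Matrix identity: Q^n = [[F_(n+1), F_n], [F_n, F_(n-1)]] with Q = [[1,1],[1,0]].
n = 368 = 101110000₂. Square-and-multiply, entries mod 202:
Q^1 = [[1,1],[1,0]]
Q^2 = (Q^1)² = [[2,1],[1,1]]
Q^5 = (Q^2)²·Q = [[8,5],[5,3]]
Q^11 = (Q^5)²·Q = [[144,89],[89,55]]
Q^23 = (Q^11)²·Q = [[110,175],[175,137]]
Q^46 = (Q^23)² = [[103,199],[199,106]]
Q^92 = (Q^46)² = [[114,181],[181,135]]
Q^184 = (Q^92)² = [[105,23],[23,82]]
Q^368 = (Q^184)² = [[40,59],[59,183]]
F_368 mod 202 = Q^368[0][1] = 59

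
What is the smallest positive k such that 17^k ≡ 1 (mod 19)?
9

19 is prime, so ord(17) divides φ(19) = 18.
Divisors of 18: 1, 2, 3, 6, 9, 18.
Repeated squaring: 17^1 ≡ 17, 17^2 ≡ 4, 17^4 ≡ 16, 17^8 ≡ 9, 17^16 ≡ 5 (mod 19).
Test 17^d mod 19 for each divisor d in increasing order:
17^1 ≡ 17
17^2 ≡ 4
17^3 = 17^2·17^1 ≡ 11
17^6 = 17^4·17^2 ≡ 7
17^9 = 17^8·17^1 ≡ 1  ← first divisor giving 1
The order is 9.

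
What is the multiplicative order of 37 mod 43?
6

43 is prime, so ord(37) divides φ(43) = 42.
Divisors of 42: 1, 2, 3, 6, 7, 14, 21, 42.
Repeated squaring: 37^1 ≡ 37, 37^2 ≡ 36, 37^4 ≡ 6, 37^8 ≡ 36, 37^16 ≡ 6, 37^32 ≡ 36 (mod 43).
Test 37^d mod 43 for each divisor d in increasing order:
37^1 ≡ 37
37^2 ≡ 36
37^3 = 37^2·37^1 ≡ 42
37^6 = 37^4·37^2 ≡ 1  ← first divisor giving 1
The order is 6.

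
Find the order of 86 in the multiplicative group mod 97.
48

97 is prime, so ord(86) divides φ(97) = 96.
Divisors of 96: 1, 2, 3, 4, 6, 8, 12, 16, 24, 32, 48, 96.
Repeated squaring: 86^1 ≡ 86, 86^2 ≡ 24, 86^4 ≡ 91, 86^8 ≡ 36, 86^16 ≡ 35, 86^32 ≡ 61, 86^64 ≡ 35 (mod 97).
Test 86^d mod 97 for each divisor d in increasing order:
86^1 ≡ 86
86^2 ≡ 24
86^3 = 86^2·86^1 ≡ 27
86^4 ≡ 91
86^6 = 86^4·86^2 ≡ 50
86^8 ≡ 36
86^12 = 86^8·86^4 ≡ 75
86^16 ≡ 35
86^24 = 86^16·86^8 ≡ 96
86^32 ≡ 61
86^48 = 86^32·86^16 ≡ 1  ← first divisor giving 1
The order is 48.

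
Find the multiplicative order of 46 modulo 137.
136

137 is prime, so ord(46) divides φ(137) = 136.
Divisors of 136: 1, 2, 4, 8, 17, 34, 68, 136.
Repeated squaring: 46^1 ≡ 46, 46^2 ≡ 61, 46^4 ≡ 22, 46^8 ≡ 73, 46^16 ≡ 123, 46^32 ≡ 59, 46^64 ≡ 56, 46^128 ≡ 122 (mod 137).
Test 46^d mod 137 for each divisor d in increasing order:
46^1 ≡ 46
46^2 ≡ 61
46^4 ≡ 22
46^8 ≡ 73
46^17 = 46^16·46^1 ≡ 41
46^34 = 46^32·46^2 ≡ 37
46^68 = 46^64·46^4 ≡ 136
46^136 = 46^128·46^8 ≡ 1  ← first divisor giving 1
The order is 136.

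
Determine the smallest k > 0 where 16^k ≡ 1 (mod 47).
23

47 is prime, so ord(16) divides φ(47) = 46.
Divisors of 46: 1, 2, 23, 46.
Repeated squaring: 16^1 ≡ 16, 16^2 ≡ 21, 16^4 ≡ 18, 16^8 ≡ 42, 16^16 ≡ 25, 16^32 ≡ 14 (mod 47).
Test 16^d mod 47 for each divisor d in increasing order:
16^1 ≡ 16
16^2 ≡ 21
16^23 = 16^16·16^4·16^2·16^1 ≡ 1  ← first divisor giving 1
The order is 23.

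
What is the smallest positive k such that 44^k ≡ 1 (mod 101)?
20

101 is prime, so ord(44) divides φ(101) = 100.
Divisors of 100: 1, 2, 4, 5, 10, 20, 25, 50, 100.
Repeated squaring: 44^1 ≡ 44, 44^2 ≡ 17, 44^4 ≡ 87, 44^8 ≡ 95, 44^16 ≡ 36, 44^32 ≡ 84, 44^64 ≡ 87 (mod 101).
Test 44^d mod 101 for each divisor d in increasing order:
44^1 ≡ 44
44^2 ≡ 17
44^4 ≡ 87
44^5 = 44^4·44^1 ≡ 91
44^10 = 44^8·44^2 ≡ 100
44^20 = 44^16·44^4 ≡ 1  ← first divisor giving 1
The order is 20.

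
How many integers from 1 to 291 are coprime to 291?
192

291 = 3 × 97
φ(n) = n × ∏(1 - 1/p) for each prime p dividing n
φ(291) = 291 × (1 - 1/3) × (1 - 1/97) = 192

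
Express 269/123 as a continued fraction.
[2; 5, 2, 1, 7]

Euclidean algorithm steps:
269 = 2 × 123 + 23
123 = 5 × 23 + 8
23 = 2 × 8 + 7
8 = 1 × 7 + 1
7 = 7 × 1 + 0
Continued fraction: [2; 5, 2, 1, 7]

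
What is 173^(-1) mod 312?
101

gcd(173, 312) = 1, so the inverse exists.
Extended Euclidean algorithm on (312, 173):
312 = 1 × 173 + 139  ⟹  139 = (1)·312 + (-1)·173
173 = 1 × 139 + 34  ⟹  34 = (-1)·312 + (2)·173
139 = 4 × 34 + 3  ⟹  3 = (5)·312 + (-9)·173
34 = 11 × 3 + 1  ⟹  1 = (-56)·312 + (101)·173
So (101)·173 ≡ 1 (mod 312), i.e. 173^(-1) ≡ 101 (mod 312).
Check: 173 × 101 = 17473 ≡ 1 (mod 312)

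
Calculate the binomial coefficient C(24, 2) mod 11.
1

Using Lucas' theorem:
Write n=24 and k=2 in base 11:
n in base 11: [2, 2]
k in base 11: [0, 2]
C(24,2) mod 11 = ∏ C(n_i, k_i) mod 11
Digit binomials (mod 11): C(2,0) = 1; C(2,2) = 1
Product: 1 × 1 = 1 ≡ 1 (mod 11)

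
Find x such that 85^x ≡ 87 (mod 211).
132

Baby-step giant-step with step n = ⌈√211⌉ = 15.
Baby steps 85^j mod 211 (j:value) for j=0..14: 0:1, 1:85, 2:51, 3:115, 4:69, 5:168, 6:143, 7:128, 8:119, 9:198, 10:161, 11:181, 12:193, 13:158, 14:137.
Giant-step multiplier: 85^(-15) ≡ 85^(210-15) = 85^195 ≡ 153 (mod 211).
Giant steps γ_i = 87·153^i mod 211: γ_0=87, γ_1=18, γ_2=11, γ_3=206, γ_4=79, γ_5=60, γ_6=107, γ_7=124, γ_8=193 (in table at j=12).
x = i·n + j = 8·15 + 12 = 132.
Check: 85^132 ≡ 87 (mod 211).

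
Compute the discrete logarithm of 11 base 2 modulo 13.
7

Baby-step giant-step with step n = ⌈√13⌉ = 4.
Baby steps 2^j mod 13 (j:value) for j=0..3: 0:1, 1:2, 2:4, 3:8.
Giant-step multiplier: 2^(-4) ≡ 2^(12-4) = 2^8 ≡ 9 (mod 13).
Giant steps γ_i = 11·9^i mod 13: γ_0=11, γ_1=8 (in table at j=3).
x = i·n + j = 1·4 + 3 = 7.
Check: 2^7 ≡ 11 (mod 13).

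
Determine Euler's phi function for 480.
128

480 = 2^5 × 3 × 5
φ(n) = n × ∏(1 - 1/p) for each prime p dividing n
φ(480) = 480 × (1 - 1/2) × (1 - 1/3) × (1 - 1/5) = 128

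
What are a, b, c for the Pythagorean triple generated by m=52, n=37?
(1335, 3848, 4073)

Euclid's formula: a = m² - n², b = 2mn, c = m² + n²
m = 52, n = 37
a = 52² - 37² = 2704 - 1369 = 1335
b = 2 × 52 × 37 = 3848
c = 52² + 37² = 2704 + 1369 = 4073
Verification: 1335² + 3848² = 1782225 + 14807104 = 16589329 = 4073² ✓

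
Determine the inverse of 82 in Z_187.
130

gcd(82, 187) = 1, so the inverse exists.
Extended Euclidean algorithm on (187, 82):
187 = 2 × 82 + 23  ⟹  23 = (1)·187 + (-2)·82
82 = 3 × 23 + 13  ⟹  13 = (-3)·187 + (7)·82
23 = 1 × 13 + 10  ⟹  10 = (4)·187 + (-9)·82
13 = 1 × 10 + 3  ⟹  3 = (-7)·187 + (16)·82
10 = 3 × 3 + 1  ⟹  1 = (25)·187 + (-57)·82
So (-57)·82 ≡ 1 (mod 187), i.e. 82^(-1) ≡ -57 ≡ 130 (mod 187).
Check: 82 × 130 = 10660 ≡ 1 (mod 187)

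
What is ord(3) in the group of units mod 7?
6

7 is prime, so ord(3) divides φ(7) = 6.
Divisors of 6: 1, 2, 3, 6.
Repeated squaring: 3^1 ≡ 3, 3^2 ≡ 2, 3^4 ≡ 4 (mod 7).
Test 3^d mod 7 for each divisor d in increasing order:
3^1 ≡ 3
3^2 ≡ 2
3^3 = 3^2·3^1 ≡ 6
3^6 = 3^4·3^2 ≡ 1  ← first divisor giving 1
The order is 6.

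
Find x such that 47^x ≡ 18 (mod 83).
17

Baby-step giant-step with step n = ⌈√83⌉ = 10.
Baby steps 47^j mod 83 (j:value) for j=0..9: 0:1, 1:47, 2:51, 3:73, 4:28, 5:71, 6:17, 7:52, 8:37, 9:79.
Giant-step multiplier: 47^(-10) ≡ 47^(82-10) = 47^72 ≡ 49 (mod 83).
Giant steps γ_i = 18·49^i mod 83: γ_0=18, γ_1=52 (in table at j=7).
x = i·n + j = 1·10 + 7 = 17.
Check: 47^17 ≡ 18 (mod 83).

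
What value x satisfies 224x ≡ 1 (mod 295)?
54

gcd(224, 295) = 1, so the inverse exists.
Extended Euclidean algorithm on (295, 224):
295 = 1 × 224 + 71  ⟹  71 = (1)·295 + (-1)·224
224 = 3 × 71 + 11  ⟹  11 = (-3)·295 + (4)·224
71 = 6 × 11 + 5  ⟹  5 = (19)·295 + (-25)·224
11 = 2 × 5 + 1  ⟹  1 = (-41)·295 + (54)·224
So (54)·224 ≡ 1 (mod 295), i.e. 224^(-1) ≡ 54 (mod 295).
Check: 224 × 54 = 12096 ≡ 1 (mod 295)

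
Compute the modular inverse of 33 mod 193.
117

gcd(33, 193) = 1, so the inverse exists.
Extended Euclidean algorithm on (193, 33):
193 = 5 × 33 + 28  ⟹  28 = (1)·193 + (-5)·33
33 = 1 × 28 + 5  ⟹  5 = (-1)·193 + (6)·33
28 = 5 × 5 + 3  ⟹  3 = (6)·193 + (-35)·33
5 = 1 × 3 + 2  ⟹  2 = (-7)·193 + (41)·33
3 = 1 × 2 + 1  ⟹  1 = (13)·193 + (-76)·33
So (-76)·33 ≡ 1 (mod 193), i.e. 33^(-1) ≡ -76 ≡ 117 (mod 193).
Check: 33 × 117 = 3861 ≡ 1 (mod 193)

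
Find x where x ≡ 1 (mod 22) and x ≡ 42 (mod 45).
177

Using Chinese Remainder Theorem:
M = 22 × 45 = 990
M1 = 45, M2 = 22
y1 = 45^(-1) mod 22 = 1
y2 = 22^(-1) mod 45 = 43
x = (1×45×1 + 42×22×43) mod 990 = 177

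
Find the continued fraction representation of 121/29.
[4; 5, 1, 4]

Euclidean algorithm steps:
121 = 4 × 29 + 5
29 = 5 × 5 + 4
5 = 1 × 4 + 1
4 = 4 × 1 + 0
Continued fraction: [4; 5, 1, 4]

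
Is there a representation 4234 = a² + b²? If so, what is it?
3² + 65² (a=3, b=65)

Factorization: 4234 = 2 × 29 × 73
By Fermat: n is sum of two squares iff every prime p ≡ 3 (mod 4) appears to even power.
All primes ≡ 3 (mod 4) appear to even power.
Search a = 0, 1, 2, … for 4234 - a² a perfect square: first hit at a = 3: 4234 - 9 = 4225 = 65².
4234 = 3² + 65² = 9 + 4225 ✓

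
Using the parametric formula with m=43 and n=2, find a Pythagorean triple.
(1845, 172, 1853)

Euclid's formula: a = m² - n², b = 2mn, c = m² + n²
m = 43, n = 2
a = 43² - 2² = 1849 - 4 = 1845
b = 2 × 43 × 2 = 172
c = 43² + 2² = 1849 + 4 = 1853
Verification: 1845² + 172² = 3404025 + 29584 = 3433609 = 1853² ✓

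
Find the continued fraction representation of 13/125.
[0; 9, 1, 1, 1, 1, 2]

Euclidean algorithm steps:
13 = 0 × 125 + 13
125 = 9 × 13 + 8
13 = 1 × 8 + 5
8 = 1 × 5 + 3
5 = 1 × 3 + 2
3 = 1 × 2 + 1
2 = 2 × 1 + 0
Continued fraction: [0; 9, 1, 1, 1, 1, 2]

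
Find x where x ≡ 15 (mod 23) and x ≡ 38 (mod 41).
38

Using Chinese Remainder Theorem:
M = 23 × 41 = 943
M1 = 41, M2 = 23
y1 = 41^(-1) mod 23 = 9
y2 = 23^(-1) mod 41 = 25
x = (15×41×9 + 38×23×25) mod 943 = 38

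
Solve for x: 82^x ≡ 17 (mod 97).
79

Baby-step giant-step with step n = ⌈√97⌉ = 10.
Baby steps 82^j mod 97 (j:value) for j=0..9: 0:1, 1:82, 2:31, 3:20, 4:88, 5:38, 6:12, 7:14, 8:81, 9:46.
Giant-step multiplier: 82^(-10) ≡ 82^(96-10) = 82^86 ≡ 44 (mod 97).
Giant steps γ_i = 17·44^i mod 97: γ_0=17, γ_1=69, γ_2=29, γ_3=15, γ_4=78, γ_5=37, γ_6=76, γ_7=46 (in table at j=9).
x = i·n + j = 7·10 + 9 = 79.
Check: 82^79 ≡ 17 (mod 97).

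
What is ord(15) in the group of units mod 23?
22

23 is prime, so ord(15) divides φ(23) = 22.
Divisors of 22: 1, 2, 11, 22.
Repeated squaring: 15^1 ≡ 15, 15^2 ≡ 18, 15^4 ≡ 2, 15^8 ≡ 4, 15^16 ≡ 16 (mod 23).
Test 15^d mod 23 for each divisor d in increasing order:
15^1 ≡ 15
15^2 ≡ 18
15^11 = 15^8·15^2·15^1 ≡ 22
15^22 = 15^16·15^4·15^2 ≡ 1  ← first divisor giving 1
The order is 22.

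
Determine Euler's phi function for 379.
378

379 = 379
φ(n) = n × ∏(1 - 1/p) for each prime p dividing n
φ(379) = 379 × (1 - 1/379) = 378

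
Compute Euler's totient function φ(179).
178

179 = 179
φ(n) = n × ∏(1 - 1/p) for each prime p dividing n
φ(179) = 179 × (1 - 1/179) = 178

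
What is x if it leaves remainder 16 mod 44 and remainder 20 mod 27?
236

Using Chinese Remainder Theorem:
M = 44 × 27 = 1188
M1 = 27, M2 = 44
y1 = 27^(-1) mod 44 = 31
y2 = 44^(-1) mod 27 = 8
x = (16×27×31 + 20×44×8) mod 1188 = 236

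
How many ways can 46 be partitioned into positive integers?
105558

p(n) counts ways to write n as a sum of positive integers (order ignored).
Euler's pentagonal recurrence: p(k) = p(k-1) + p(k-2) - p(k-5) - p(k-7) + p(k-12) + p(k-15) - ... (offsets j(3j∓1)/2, signs ++--, p(0)=1, p(<0)=0).
DP table for k = 0..45: p(0)=1, p(1)=1, p(2)=2, p(3)=3, p(4)=5, p(5)=7, p(6)=11, p(7)=15, p(8)=22, p(9)=30, p(10)=42, p(11)=56, p(12)=77, p(13)=101, p(14)=135, p(15)=176, p(16)=231, p(17)=297, p(18)=385, p(19)=490, p(20)=627, p(21)=792, p(22)=1002, p(23)=1255, p(24)=1575, p(25)=1958, p(26)=2436, p(27)=3010, p(28)=3718, p(29)=4565, p(30)=5604, p(31)=6842, p(32)=8349, p(33)=10143, p(34)=12310, p(35)=14883, p(36)=17977, p(37)=21637, p(38)=26015, p(39)=31185, p(40)=37338, p(41)=44583, p(42)=53174, p(43)=63261, p(44)=75175, p(45)=89134.
Final step: p(46) = p(45) + p(44) - p(41) - p(39) + p(34) + p(31) - p(24) - p(20) + p(11) + p(6)
= 89134 + 75175 - 44583 - 31185 + 12310 + 6842 - 1575 - 627 + 56 + 11
= 105558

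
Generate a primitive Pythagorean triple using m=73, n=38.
(3885, 5548, 6773)

Euclid's formula: a = m² - n², b = 2mn, c = m² + n²
m = 73, n = 38
a = 73² - 38² = 5329 - 1444 = 3885
b = 2 × 73 × 38 = 5548
c = 73² + 38² = 5329 + 1444 = 6773
Verification: 3885² + 5548² = 15093225 + 30780304 = 45873529 = 6773² ✓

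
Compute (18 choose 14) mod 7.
1

Using Lucas' theorem:
Write n=18 and k=14 in base 7:
n in base 7: [2, 4]
k in base 7: [2, 0]
C(18,14) mod 7 = ∏ C(n_i, k_i) mod 7
Digit binomials (mod 7): C(2,2) = 1; C(4,0) = 1
Product: 1 × 1 = 1 ≡ 1 (mod 7)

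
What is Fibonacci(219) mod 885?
56

Matrix identity: Q^n = [[F_(n+1), F_n], [F_n, F_(n-1)]] with Q = [[1,1],[1,0]].
n = 219 = 11011011₂. Square-and-multiply, entries mod 885:
Q^1 = [[1,1],[1,0]]
Q^3 = (Q^1)²·Q = [[3,2],[2,1]]
Q^6 = (Q^3)² = [[13,8],[8,5]]
Q^13 = (Q^6)²·Q = [[377,233],[233,144]]
Q^27 = (Q^13)²·Q = [[96,833],[833,148]]
Q^54 = (Q^27)² = [[415,587],[587,713]]
Q^109 = (Q^54)²·Q = [[110,839],[839,156]]
Q^219 = (Q^109)²·Q = [[210,56],[56,154]]
F_219 mod 885 = Q^219[0][1] = 56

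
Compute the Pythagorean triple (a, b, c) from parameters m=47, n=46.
(93, 4324, 4325)

Euclid's formula: a = m² - n², b = 2mn, c = m² + n²
m = 47, n = 46
a = 47² - 46² = 2209 - 2116 = 93
b = 2 × 47 × 46 = 4324
c = 47² + 46² = 2209 + 2116 = 4325
Verification: 93² + 4324² = 8649 + 18696976 = 18705625 = 4325² ✓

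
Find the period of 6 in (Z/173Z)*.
43

173 is prime, so ord(6) divides φ(173) = 172.
Divisors of 172: 1, 2, 4, 43, 86, 172.
Repeated squaring: 6^1 ≡ 6, 6^2 ≡ 36, 6^4 ≡ 85, 6^8 ≡ 132, 6^16 ≡ 124, 6^32 ≡ 152, 6^64 ≡ 95, 6^128 ≡ 29 (mod 173).
Test 6^d mod 173 for each divisor d in increasing order:
6^1 ≡ 6
6^2 ≡ 36
6^4 ≡ 85
6^43 = 6^32·6^8·6^2·6^1 ≡ 1  ← first divisor giving 1
The order is 43.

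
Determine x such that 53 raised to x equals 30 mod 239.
212

Baby-step giant-step with step n = ⌈√239⌉ = 16.
Baby steps 53^j mod 239 (j:value) for j=0..15: 0:1, 1:53, 2:180, 3:219, 4:135, 5:224, 6:161, 7:168, 8:61, 9:126, 10:225, 11:214, 12:109, 13:41, 14:22, 15:210.
Giant-step multiplier: 53^(-16) ≡ 53^(238-16) = 53^222 ≡ 58 (mod 239).
Giant steps γ_i = 30·58^i mod 239: γ_0=30, γ_1=67, γ_2=62, γ_3=11, γ_4=160, γ_5=198, γ_6=12, γ_7=218, γ_8=216, γ_9=100, γ_10=64, γ_11=127, γ_12=196, γ_13=135 (in table at j=4).
x = i·n + j = 13·16 + 4 = 212.
Check: 53^212 ≡ 30 (mod 239).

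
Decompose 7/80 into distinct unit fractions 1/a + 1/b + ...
1/12 + 1/240

Greedy algorithm:
7/80: ceiling(80/7) = 12, use 1/12
1/240: ceiling(240/1) = 240, use 1/240
Result: 7/80 = 1/12 + 1/240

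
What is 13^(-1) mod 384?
325

gcd(13, 384) = 1, so the inverse exists.
Extended Euclidean algorithm on (384, 13):
384 = 29 × 13 + 7  ⟹  7 = (1)·384 + (-29)·13
13 = 1 × 7 + 6  ⟹  6 = (-1)·384 + (30)·13
7 = 1 × 6 + 1  ⟹  1 = (2)·384 + (-59)·13
So (-59)·13 ≡ 1 (mod 384), i.e. 13^(-1) ≡ -59 ≡ 325 (mod 384).
Check: 13 × 325 = 4225 ≡ 1 (mod 384)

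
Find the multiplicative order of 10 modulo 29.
28

29 is prime, so ord(10) divides φ(29) = 28.
Divisors of 28: 1, 2, 4, 7, 14, 28.
Repeated squaring: 10^1 ≡ 10, 10^2 ≡ 13, 10^4 ≡ 24, 10^8 ≡ 25, 10^16 ≡ 16 (mod 29).
Test 10^d mod 29 for each divisor d in increasing order:
10^1 ≡ 10
10^2 ≡ 13
10^4 ≡ 24
10^7 = 10^4·10^2·10^1 ≡ 17
10^14 = 10^8·10^4·10^2 ≡ 28
10^28 = 10^16·10^8·10^4 ≡ 1  ← first divisor giving 1
The order is 28.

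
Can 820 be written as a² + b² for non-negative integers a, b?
6² + 28² (a=6, b=28)

Factorization: 820 = 2^2 × 5 × 41
By Fermat: n is sum of two squares iff every prime p ≡ 3 (mod 4) appears to even power.
All primes ≡ 3 (mod 4) appear to even power.
Search a = 0, 1, 2, … for 820 - a² a perfect square: first hit at a = 6: 820 - 36 = 784 = 28².
820 = 6² + 28² = 36 + 784 ✓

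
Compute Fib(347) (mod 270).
233

Matrix identity: Q^n = [[F_(n+1), F_n], [F_n, F_(n-1)]] with Q = [[1,1],[1,0]].
n = 347 = 101011011₂. Square-and-multiply, entries mod 270:
Q^1 = [[1,1],[1,0]]
Q^2 = (Q^1)² = [[2,1],[1,1]]
Q^5 = (Q^2)²·Q = [[8,5],[5,3]]
Q^10 = (Q^5)² = [[89,55],[55,34]]
Q^21 = (Q^10)²·Q = [[161,146],[146,15]]
Q^43 = (Q^21)²·Q = [[33,257],[257,46]]
Q^86 = (Q^43)² = [[178,53],[53,125]]
Q^173 = (Q^86)²·Q = [[62,203],[203,129]]
Q^347 = (Q^173)²·Q = [[126,233],[233,163]]
F_347 mod 270 = Q^347[0][1] = 233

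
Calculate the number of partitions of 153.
54770336324

p(n) counts ways to write n as a sum of positive integers (order ignored).
Euler's pentagonal recurrence: p(k) = p(k-1) + p(k-2) - p(k-5) - p(k-7) + p(k-12) + p(k-15) - ... (offsets j(3j∓1)/2, signs ++--, p(0)=1, p(<0)=0).
DP table for k = 0..152: p(0)=1, p(1)=1, p(2)=2, p(3)=3, p(4)=5, p(5)=7, p(6)=11, p(7)=15, p(8)=22, p(9)=30, p(10)=42, p(11)=56, p(12)=77, p(13)=101, p(14)=135, p(15)=176, p(16)=231, p(17)=297, p(18)=385, p(19)=490, p(20)=627, p(21)=792, p(22)=1002, p(23)=1255, p(24)=1575, p(25)=1958, p(26)=2436, p(27)=3010, p(28)=3718, p(29)=4565, p(30)=5604, p(31)=6842, p(32)=8349, p(33)=10143, p(34)=12310, p(35)=14883, p(36)=17977, p(37)=21637, p(38)=26015, p(39)=31185, p(40)=37338, p(41)=44583, p(42)=53174, p(43)=63261, p(44)=75175, p(45)=89134, p(46)=105558, p(47)=124754, p(48)=147273, p(49)=173525, p(50)=204226, p(51)=239943, p(52)=281589, p(53)=329931, p(54)=386155, p(55)=451276, p(56)=526823, p(57)=614154, p(58)=715220, p(59)=831820, p(60)=966467, p(61)=1121505, p(62)=1300156, p(63)=1505499, p(64)=1741630, p(65)=2012558, p(66)=2323520, p(67)=2679689, p(68)=3087735, p(69)=3554345, p(70)=4087968, p(71)=4697205, p(72)=5392783, p(73)=6185689, p(74)=7089500, p(75)=8118264, p(76)=9289091, p(77)=10619863, p(78)=12132164, p(79)=13848650, p(80)=15796476, p(81)=18004327, p(82)=20506255, p(83)=23338469, p(84)=26543660, p(85)=30167357, p(86)=34262962, p(87)=38887673, p(88)=44108109, p(89)=49995925, p(90)=56634173, p(91)=64112359, p(92)=72533807, p(93)=82010177, p(94)=92669720, p(95)=104651419, p(96)=118114304, p(97)=133230930, p(98)=150198136, p(99)=169229875, p(100)=190569292, p(101)=214481126, p(102)=241265379, p(103)=271248950, p(104)=304801365, p(105)=342325709, p(106)=384276336, p(107)=431149389, p(108)=483502844, p(109)=541946240, p(110)=607163746, p(111)=679903203, p(112)=761002156, p(113)=851376628, p(114)=952050665, p(115)=1064144451, p(116)=1188908248, p(117)=1327710076, p(118)=1482074143, p(119)=1653668665, p(120)=1844349560, p(121)=2056148051, p(122)=2291320912, p(123)=2552338241, p(124)=2841940500, p(125)=3163127352, p(126)=3519222692, p(127)=3913864295, p(128)=4351078600, p(129)=4835271870, p(130)=5371315400, p(131)=5964539504, p(132)=6620830889, p(133)=7346629512, p(134)=8149040695, p(135)=9035836076, p(136)=10015581680, p(137)=11097645016, p(138)=12292341831, p(139)=13610949895, p(140)=15065878135, p(141)=16670689208, p(142)=18440293320, p(143)=20390982757, p(144)=22540654445, p(145)=24908858009, p(146)=27517052599, p(147)=30388671978, p(148)=33549419497, p(149)=37027355200, p(150)=40853235313, p(151)=45060624582, p(152)=49686288421.
Final step: p(153) = p(152) + p(151) - p(148) - p(146) + p(141) + p(138) - p(131) - p(127) + p(118) + p(113) - p(102) - p(96) + p(83) + p(76) - p(61) - p(53) + p(36) + p(27) - p(8)
= 49686288421 + 45060624582 - 33549419497 - 27517052599 + 16670689208 + 12292341831 - 5964539504 - 3913864295 + 1482074143 + 851376628 - 241265379 - 118114304 + 23338469 + 9289091 - 1121505 - 329931 + 17977 + 3010 - 22
= 54770336324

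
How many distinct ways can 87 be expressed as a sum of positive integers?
38887673

p(n) counts ways to write n as a sum of positive integers (order ignored).
Euler's pentagonal recurrence: p(k) = p(k-1) + p(k-2) - p(k-5) - p(k-7) + p(k-12) + p(k-15) - ... (offsets j(3j∓1)/2, signs ++--, p(0)=1, p(<0)=0).
DP table for k = 0..86: p(0)=1, p(1)=1, p(2)=2, p(3)=3, p(4)=5, p(5)=7, p(6)=11, p(7)=15, p(8)=22, p(9)=30, p(10)=42, p(11)=56, p(12)=77, p(13)=101, p(14)=135, p(15)=176, p(16)=231, p(17)=297, p(18)=385, p(19)=490, p(20)=627, p(21)=792, p(22)=1002, p(23)=1255, p(24)=1575, p(25)=1958, p(26)=2436, p(27)=3010, p(28)=3718, p(29)=4565, p(30)=5604, p(31)=6842, p(32)=8349, p(33)=10143, p(34)=12310, p(35)=14883, p(36)=17977, p(37)=21637, p(38)=26015, p(39)=31185, p(40)=37338, p(41)=44583, p(42)=53174, p(43)=63261, p(44)=75175, p(45)=89134, p(46)=105558, p(47)=124754, p(48)=147273, p(49)=173525, p(50)=204226, p(51)=239943, p(52)=281589, p(53)=329931, p(54)=386155, p(55)=451276, p(56)=526823, p(57)=614154, p(58)=715220, p(59)=831820, p(60)=966467, p(61)=1121505, p(62)=1300156, p(63)=1505499, p(64)=1741630, p(65)=2012558, p(66)=2323520, p(67)=2679689, p(68)=3087735, p(69)=3554345, p(70)=4087968, p(71)=4697205, p(72)=5392783, p(73)=6185689, p(74)=7089500, p(75)=8118264, p(76)=9289091, p(77)=10619863, p(78)=12132164, p(79)=13848650, p(80)=15796476, p(81)=18004327, p(82)=20506255, p(83)=23338469, p(84)=26543660, p(85)=30167357, p(86)=34262962.
Final step: p(87) = p(86) + p(85) - p(82) - p(80) + p(75) + p(72) - p(65) - p(61) + p(52) + p(47) - p(36) - p(30) + p(17) + p(10)
= 34262962 + 30167357 - 20506255 - 15796476 + 8118264 + 5392783 - 2012558 - 1121505 + 281589 + 124754 - 17977 - 5604 + 297 + 42
= 38887673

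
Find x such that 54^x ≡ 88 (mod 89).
44

Baby-step giant-step with step n = ⌈√89⌉ = 10.
Baby steps 54^j mod 89 (j:value) for j=0..9: 0:1, 1:54, 2:68, 3:23, 4:85, 5:51, 6:84, 7:86, 8:16, 9:63.
Giant-step multiplier: 54^(-10) ≡ 54^(88-10) = 54^78 ≡ 49 (mod 89).
Giant steps γ_i = 88·49^i mod 89: γ_0=88, γ_1=40, γ_2=2, γ_3=9, γ_4=85 (in table at j=4).
x = i·n + j = 4·10 + 4 = 44.
Check: 54^44 ≡ 88 (mod 89).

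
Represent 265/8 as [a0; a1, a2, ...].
[33; 8]

Euclidean algorithm steps:
265 = 33 × 8 + 1
8 = 8 × 1 + 0
Continued fraction: [33; 8]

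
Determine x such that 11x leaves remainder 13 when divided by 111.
x ≡ 92 (mod 111)

gcd(11, 111) = 1, which divides 13, so solutions exist.
Find 11^(-1) mod 111 by the extended Euclidean algorithm:
111 = 10 × 11 + 1  ⟹  1 = (1)·111 + (-10)·11
So (-10)·11 ≡ 1 (mod 111), i.e. 11^(-1) ≡ -10 ≡ 101 (mod 111).
x ≡ 101 × 13 = 1313 ≡ 92 (mod 111).
Check: 11 × 92 = 1012 ≡ 13 (mod 111).
Unique solution: x ≡ 92 (mod 111)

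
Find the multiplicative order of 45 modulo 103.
102

103 is prime, so ord(45) divides φ(103) = 102.
Divisors of 102: 1, 2, 3, 6, 17, 34, 51, 102.
Repeated squaring: 45^1 ≡ 45, 45^2 ≡ 68, 45^4 ≡ 92, 45^8 ≡ 18, 45^16 ≡ 15, 45^32 ≡ 19, 45^64 ≡ 52 (mod 103).
Test 45^d mod 103 for each divisor d in increasing order:
45^1 ≡ 45
45^2 ≡ 68
45^3 = 45^2·45^1 ≡ 73
45^6 = 45^4·45^2 ≡ 76
45^17 = 45^16·45^1 ≡ 57
45^34 = 45^32·45^2 ≡ 56
45^51 = 45^32·45^16·45^2·45^1 ≡ 102
45^102 = 45^64·45^32·45^4·45^2 ≡ 1  ← first divisor giving 1
The order is 102.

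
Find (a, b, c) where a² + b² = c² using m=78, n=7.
(6035, 1092, 6133)

Euclid's formula: a = m² - n², b = 2mn, c = m² + n²
m = 78, n = 7
a = 78² - 7² = 6084 - 49 = 6035
b = 2 × 78 × 7 = 1092
c = 78² + 7² = 6084 + 49 = 6133
Verification: 6035² + 1092² = 36421225 + 1192464 = 37613689 = 6133² ✓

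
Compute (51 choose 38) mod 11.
7

Using Lucas' theorem:
Write n=51 and k=38 in base 11:
n in base 11: [4, 7]
k in base 11: [3, 5]
C(51,38) mod 11 = ∏ C(n_i, k_i) mod 11
Digit binomials (mod 11): C(4,3) = 4; C(7,5) = 21 ≡ 10
Product: 4 × 10 = 40 ≡ 7 (mod 11)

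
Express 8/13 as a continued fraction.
[0; 1, 1, 1, 1, 2]

Euclidean algorithm steps:
8 = 0 × 13 + 8
13 = 1 × 8 + 5
8 = 1 × 5 + 3
5 = 1 × 3 + 2
3 = 1 × 2 + 1
2 = 2 × 1 + 0
Continued fraction: [0; 1, 1, 1, 1, 2]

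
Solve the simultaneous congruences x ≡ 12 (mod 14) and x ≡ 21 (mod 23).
320

Using Chinese Remainder Theorem:
M = 14 × 23 = 322
M1 = 23, M2 = 14
y1 = 23^(-1) mod 14 = 11
y2 = 14^(-1) mod 23 = 5
x = (12×23×11 + 21×14×5) mod 322 = 320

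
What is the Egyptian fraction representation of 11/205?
1/19 + 1/974 + 1/3793730

Greedy algorithm:
11/205: ceiling(205/11) = 19, use 1/19
4/3895: ceiling(3895/4) = 974, use 1/974
1/3793730: ceiling(3793730/1) = 3793730, use 1/3793730
Result: 11/205 = 1/19 + 1/974 + 1/3793730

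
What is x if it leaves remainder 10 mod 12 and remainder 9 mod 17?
94

Using Chinese Remainder Theorem:
M = 12 × 17 = 204
M1 = 17, M2 = 12
y1 = 17^(-1) mod 12 = 5
y2 = 12^(-1) mod 17 = 10
x = (10×17×5 + 9×12×10) mod 204 = 94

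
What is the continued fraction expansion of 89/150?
[0; 1, 1, 2, 5, 1, 1, 2]

Euclidean algorithm steps:
89 = 0 × 150 + 89
150 = 1 × 89 + 61
89 = 1 × 61 + 28
61 = 2 × 28 + 5
28 = 5 × 5 + 3
5 = 1 × 3 + 2
3 = 1 × 2 + 1
2 = 2 × 1 + 0
Continued fraction: [0; 1, 1, 2, 5, 1, 1, 2]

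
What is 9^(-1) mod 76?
17

gcd(9, 76) = 1, so the inverse exists.
Extended Euclidean algorithm on (76, 9):
76 = 8 × 9 + 4  ⟹  4 = (1)·76 + (-8)·9
9 = 2 × 4 + 1  ⟹  1 = (-2)·76 + (17)·9
So (17)·9 ≡ 1 (mod 76), i.e. 9^(-1) ≡ 17 (mod 76).
Check: 9 × 17 = 153 ≡ 1 (mod 76)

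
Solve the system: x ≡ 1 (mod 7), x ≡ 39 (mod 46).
85

Using Chinese Remainder Theorem:
M = 7 × 46 = 322
M1 = 46, M2 = 7
y1 = 46^(-1) mod 7 = 2
y2 = 7^(-1) mod 46 = 33
x = (1×46×2 + 39×7×33) mod 322 = 85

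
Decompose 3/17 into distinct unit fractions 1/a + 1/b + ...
1/6 + 1/102

Greedy algorithm:
3/17: ceiling(17/3) = 6, use 1/6
1/102: ceiling(102/1) = 102, use 1/102
Result: 3/17 = 1/6 + 1/102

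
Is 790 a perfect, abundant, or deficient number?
deficient

Proper divisors of 790: sum = 1 + 2 + 5 + 10 + 79 + 158 + 395 = 650
Since 650 < 790, 790 is deficient.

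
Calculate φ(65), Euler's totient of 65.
48

65 = 5 × 13
φ(n) = n × ∏(1 - 1/p) for each prime p dividing n
φ(65) = 65 × (1 - 1/5) × (1 - 1/13) = 48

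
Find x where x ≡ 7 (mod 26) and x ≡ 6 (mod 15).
111

Using Chinese Remainder Theorem:
M = 26 × 15 = 390
M1 = 15, M2 = 26
y1 = 15^(-1) mod 26 = 7
y2 = 26^(-1) mod 15 = 11
x = (7×15×7 + 6×26×11) mod 390 = 111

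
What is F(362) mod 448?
209

Matrix identity: Q^n = [[F_(n+1), F_n], [F_n, F_(n-1)]] with Q = [[1,1],[1,0]].
n = 362 = 101101010₂. Square-and-multiply, entries mod 448:
Q^1 = [[1,1],[1,0]]
Q^2 = (Q^1)² = [[2,1],[1,1]]
Q^5 = (Q^2)²·Q = [[8,5],[5,3]]
Q^11 = (Q^5)²·Q = [[144,89],[89,55]]
Q^22 = (Q^11)² = [[433,239],[239,194]]
Q^45 = (Q^22)²·Q = [[223,2],[2,221]]
Q^90 = (Q^45)² = [[5,440],[440,13]]
Q^181 = (Q^90)²·Q = [[393,89],[89,304]]
Q^362 = (Q^181)² = [[194,209],[209,433]]
F_362 mod 448 = Q^362[0][1] = 209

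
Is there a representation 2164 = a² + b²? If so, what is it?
20² + 42² (a=20, b=42)

Factorization: 2164 = 2^2 × 541
By Fermat: n is sum of two squares iff every prime p ≡ 3 (mod 4) appears to even power.
All primes ≡ 3 (mod 4) appear to even power.
Search a = 0, 1, 2, … for 2164 - a² a perfect square: first hit at a = 20: 2164 - 400 = 1764 = 42².
2164 = 20² + 42² = 400 + 1764 ✓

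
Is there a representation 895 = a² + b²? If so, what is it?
Not possible

Factorization: 895 = 5 × 179
By Fermat: n is sum of two squares iff every prime p ≡ 3 (mod 4) appears to even power.
Prime(s) ≡ 3 (mod 4) with odd exponent: [(179, 1)]
Therefore 895 cannot be expressed as a² + b².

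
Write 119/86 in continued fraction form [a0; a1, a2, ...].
[1; 2, 1, 1, 1, 1, 6]

Euclidean algorithm steps:
119 = 1 × 86 + 33
86 = 2 × 33 + 20
33 = 1 × 20 + 13
20 = 1 × 13 + 7
13 = 1 × 7 + 6
7 = 1 × 6 + 1
6 = 6 × 1 + 0
Continued fraction: [1; 2, 1, 1, 1, 1, 6]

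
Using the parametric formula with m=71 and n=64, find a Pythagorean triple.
(945, 9088, 9137)

Euclid's formula: a = m² - n², b = 2mn, c = m² + n²
m = 71, n = 64
a = 71² - 64² = 5041 - 4096 = 945
b = 2 × 71 × 64 = 9088
c = 71² + 64² = 5041 + 4096 = 9137
Verification: 945² + 9088² = 893025 + 82591744 = 83484769 = 9137² ✓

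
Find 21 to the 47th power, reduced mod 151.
55

Repeated squaring. Binary of 47 = 101111.
21^1 ≡ 21 (mod 151); 21^2 ≡ 139 (mod 151); 21^4 ≡ 144 (mod 151); 21^8 ≡ 49 (mod 151); 21^16 ≡ 136 (mod 151); 21^32 ≡ 74 (mod 151)
21^47 = 21^1 × 21^2 × 21^4 × 21^8 × 21^32 ≡ 55 (mod 151)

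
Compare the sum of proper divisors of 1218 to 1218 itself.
abundant

Proper divisors of 1218: sum = 1 + 2 + 3 + 6 + 7 + 14 + 21 + 29 + 42 + 58 + 87 + 174 + 203 + 406 + 609 = 1662
Since 1662 > 1218, 1218 is abundant.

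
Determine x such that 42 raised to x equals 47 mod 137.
103

Baby-step giant-step with step n = ⌈√137⌉ = 12.
Baby steps 42^j mod 137 (j:value) for j=0..11: 0:1, 1:42, 2:120, 3:108, 4:15, 5:82, 6:19, 7:113, 8:88, 9:134, 10:11, 11:51.
Giant-step multiplier: 42^(-12) ≡ 42^(136-12) = 42^124 ≡ 63 (mod 137).
Giant steps γ_i = 47·63^i mod 137: γ_0=47, γ_1=84, γ_2=86, γ_3=75, γ_4=67, γ_5=111, γ_6=6, γ_7=104, γ_8=113 (in table at j=7).
x = i·n + j = 8·12 + 7 = 103.
Check: 42^103 ≡ 47 (mod 137).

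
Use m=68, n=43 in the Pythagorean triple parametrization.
(2775, 5848, 6473)

Euclid's formula: a = m² - n², b = 2mn, c = m² + n²
m = 68, n = 43
a = 68² - 43² = 4624 - 1849 = 2775
b = 2 × 68 × 43 = 5848
c = 68² + 43² = 4624 + 1849 = 6473
Verification: 2775² + 5848² = 7700625 + 34199104 = 41899729 = 6473² ✓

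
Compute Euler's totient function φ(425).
320

425 = 5^2 × 17
φ(n) = n × ∏(1 - 1/p) for each prime p dividing n
φ(425) = 425 × (1 - 1/5) × (1 - 1/17) = 320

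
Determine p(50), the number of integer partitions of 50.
204226

p(n) counts ways to write n as a sum of positive integers (order ignored).
Euler's pentagonal recurrence: p(k) = p(k-1) + p(k-2) - p(k-5) - p(k-7) + p(k-12) + p(k-15) - ... (offsets j(3j∓1)/2, signs ++--, p(0)=1, p(<0)=0).
DP table for k = 0..49: p(0)=1, p(1)=1, p(2)=2, p(3)=3, p(4)=5, p(5)=7, p(6)=11, p(7)=15, p(8)=22, p(9)=30, p(10)=42, p(11)=56, p(12)=77, p(13)=101, p(14)=135, p(15)=176, p(16)=231, p(17)=297, p(18)=385, p(19)=490, p(20)=627, p(21)=792, p(22)=1002, p(23)=1255, p(24)=1575, p(25)=1958, p(26)=2436, p(27)=3010, p(28)=3718, p(29)=4565, p(30)=5604, p(31)=6842, p(32)=8349, p(33)=10143, p(34)=12310, p(35)=14883, p(36)=17977, p(37)=21637, p(38)=26015, p(39)=31185, p(40)=37338, p(41)=44583, p(42)=53174, p(43)=63261, p(44)=75175, p(45)=89134, p(46)=105558, p(47)=124754, p(48)=147273, p(49)=173525.
Final step: p(50) = p(49) + p(48) - p(45) - p(43) + p(38) + p(35) - p(28) - p(24) + p(15) + p(10)
= 173525 + 147273 - 89134 - 63261 + 26015 + 14883 - 3718 - 1575 + 176 + 42
= 204226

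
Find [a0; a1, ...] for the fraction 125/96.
[1; 3, 3, 4, 2]

Euclidean algorithm steps:
125 = 1 × 96 + 29
96 = 3 × 29 + 9
29 = 3 × 9 + 2
9 = 4 × 2 + 1
2 = 2 × 1 + 0
Continued fraction: [1; 3, 3, 4, 2]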